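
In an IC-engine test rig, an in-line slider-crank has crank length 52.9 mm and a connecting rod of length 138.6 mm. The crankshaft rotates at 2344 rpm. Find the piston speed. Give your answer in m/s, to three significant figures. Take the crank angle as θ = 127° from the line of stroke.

ω = 2π·2344/60 = 245.5 rad/s
For an in-line slider-crank, x = r cosθ + √(L² − r² sin²θ), so v = −rω sinθ·[1 + r cosθ/√(L² − r² sin²θ)].
With r = 0.0529 m, L = 0.1386 m, θ = 127°: √(L² − r² sin²θ) = 0.132 m.
v = −0.0529·245.5·0.79864·[1 + 0.0529·-0.60182/0.132] = -7.8692 m/s.
|v| = 7.8692 m/s.

7.87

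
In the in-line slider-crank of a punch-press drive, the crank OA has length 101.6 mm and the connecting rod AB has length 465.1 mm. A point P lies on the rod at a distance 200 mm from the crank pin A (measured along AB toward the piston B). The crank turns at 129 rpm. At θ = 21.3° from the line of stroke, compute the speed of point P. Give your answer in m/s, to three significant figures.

0.908

ω = 13.51 rad/s.  Crank-pin speed |V_A| = rω = 1.3725 m/s, perpendicular to OA.
Rod angle: sinφ = −(r/L) sinθ ⇒ φ = -4.551°; ω_rod = −rω cosθ/√(L²−r²sin²θ) = -2.7581 rad/s.
V_P = V_A + ω_rod × AP, with AP = 0.2 m along the rod.
Components: V_Px = −rω sinθ − a·ω_rod·sinφ = -0.54233 m/s;  V_Py = rω cosθ + a·ω_rod·cosφ = +0.72887 m/s.
|V_P| = √(V_Px² + V_Py²) = 0.9085 m/s.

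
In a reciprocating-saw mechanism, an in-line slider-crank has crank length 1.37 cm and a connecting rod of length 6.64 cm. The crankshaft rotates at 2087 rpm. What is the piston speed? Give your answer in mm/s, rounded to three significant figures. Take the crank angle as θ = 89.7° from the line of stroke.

ω = 2π·2087/60 = 218.6 rad/s
For an in-line slider-crank, x = r cosθ + √(L² − r² sin²θ), so v = −rω sinθ·[1 + r cosθ/√(L² − r² sin²θ)].
With r = 0.0137 m, L = 0.0664 m, θ = 89.7°: √(L² − r² sin²θ) = 0.064971 m.
v = −0.0137·218.6·0.99999·[1 + 0.0137·0.00524/0.064971] = -2.9974 m/s.
|v| = 2.9974 m/s = 2997.4 mm/s.

3000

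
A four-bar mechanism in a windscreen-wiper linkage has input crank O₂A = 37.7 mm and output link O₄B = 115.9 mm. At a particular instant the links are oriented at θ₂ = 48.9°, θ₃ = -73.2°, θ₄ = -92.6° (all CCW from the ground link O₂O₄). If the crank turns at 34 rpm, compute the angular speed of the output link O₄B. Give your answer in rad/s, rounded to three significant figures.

2.95

ω₂ = 3.56 rad/s (from 34 rpm).
Differentiating the loop-closure r₂e^{iθ₂}+r₃e^{iθ₃}=r₁+r₄e^{iθ₄} gives r₂ω₂e^{iθ₂}+r₃ω₃e^{iθ₃}=r₄ω₄e^{iθ₄}.
Eliminating the other unknown: ω₄ = r₂ω₂ sin(θ₂−θ₃) / [r₄ sin(θ₄−θ₃)].
Numerator sine = +0.84712; denominator sine = -0.33216.
Result = 0.0377·3.56·(+0.84712) / (0.1159·(-0.33216)) = -2.9537 rad/s; magnitude 2.9537 rad/s.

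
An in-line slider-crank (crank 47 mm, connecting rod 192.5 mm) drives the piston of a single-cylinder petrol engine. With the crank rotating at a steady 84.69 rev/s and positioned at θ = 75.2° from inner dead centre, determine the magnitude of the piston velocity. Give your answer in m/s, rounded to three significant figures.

25.7

ω = 2π·84.7 = 532.1 rad/s
For an in-line slider-crank, x = r cosθ + √(L² − r² sin²θ), so v = −rω sinθ·[1 + r cosθ/√(L² − r² sin²θ)].
With r = 0.047 m, L = 0.1925 m, θ = 75.2°: √(L² − r² sin²θ) = 0.18706 m.
v = −0.047·532.1·0.96682·[1 + 0.047·0.25545/0.18706] = -25.732 m/s.
|v| = 25.732 m/s.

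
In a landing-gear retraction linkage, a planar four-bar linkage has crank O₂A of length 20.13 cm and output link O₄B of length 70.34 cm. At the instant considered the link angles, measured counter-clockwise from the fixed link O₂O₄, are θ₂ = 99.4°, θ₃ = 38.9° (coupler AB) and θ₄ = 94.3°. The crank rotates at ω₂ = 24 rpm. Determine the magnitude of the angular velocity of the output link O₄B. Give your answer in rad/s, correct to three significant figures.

ω₂ = 2.513 rad/s (from 24 rpm).
Differentiating the loop-closure r₂e^{iθ₂}+r₃e^{iθ₃}=r₁+r₄e^{iθ₄} gives r₂ω₂e^{iθ₂}+r₃ω₃e^{iθ₃}=r₄ω₄e^{iθ₄}.
Eliminating the other unknown: ω₄ = r₂ω₂ sin(θ₂−θ₃) / [r₄ sin(θ₄−θ₃)].
Numerator sine = +0.87036; denominator sine = +0.82314.
Result = 0.2013·2.513·(+0.87036) / (0.7034·(+0.82314)) = +0.76051 rad/s; magnitude 0.76051 rad/s.

0.761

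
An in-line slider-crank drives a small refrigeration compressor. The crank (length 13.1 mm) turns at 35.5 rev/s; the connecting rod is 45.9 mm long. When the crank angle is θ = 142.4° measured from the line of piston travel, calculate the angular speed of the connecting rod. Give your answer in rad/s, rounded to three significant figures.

51.2

ω = 223.1 rad/s (converted from 35.5 rev/s).
The rod makes angle φ with the slider axis where L sinφ = r sinθ; differentiating, L cosφ·φ̇ = r ω cosθ.
L cosφ = √(L² − r² sin²θ) = 0.045199 m.
|ω_rod| = r ω |cosθ| / √(L² − r² sin²θ) = 0.0131·223.1·0.79229/0.045199 = 51.22 rad/s.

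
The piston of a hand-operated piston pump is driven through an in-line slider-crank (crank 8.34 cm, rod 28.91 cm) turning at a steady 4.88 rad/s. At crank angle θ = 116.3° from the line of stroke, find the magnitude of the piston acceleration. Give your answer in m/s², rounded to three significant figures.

ω = 4.88 rad/s
x(θ) = r cosθ + √(L² − r² sin²θ); with ω constant, a = ω²·d²x/dθ².
d²x/dθ² = −r cosθ − r²(cos2θ)/√u − r⁴ sin²2θ/(4u^{3/2}),  u = L² − r² sin²θ = 0.0779887 m².
Substituting r = 0.0834 m, L = 0.2891 m, θ = 116.3°: d²x/dθ² = +0.051729 m.
a = ω²·d²x/dθ² = (4.88)²·(+0.051729) = +1.2319 m/s²;  |a| = 1.2319 m/s².

1.23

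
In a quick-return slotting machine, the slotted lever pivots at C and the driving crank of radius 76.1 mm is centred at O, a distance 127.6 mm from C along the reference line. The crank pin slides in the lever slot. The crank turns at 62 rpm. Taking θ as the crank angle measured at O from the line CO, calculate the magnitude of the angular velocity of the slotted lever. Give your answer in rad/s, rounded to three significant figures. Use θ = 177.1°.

9.47

ω = 6.493 rad/s (from 62 rpm).
Crank pin A relative to C: A = (d + r cosθ, r sinθ); lever angle φ = atan2(r sinθ, d + r cosθ).
Differentiating tanφ: φ̇ = rω(d cosθ + r)/(d² + r² + 2dr cosθ).
d² + r² + 2dr cosθ = |CA|² = 0.00267712 m²;  d cosθ + r = -0.051337 m.
|ω_lever| = |0.0761·6.493·-0.051337| / 0.00267712 = 9.4747 rad/s.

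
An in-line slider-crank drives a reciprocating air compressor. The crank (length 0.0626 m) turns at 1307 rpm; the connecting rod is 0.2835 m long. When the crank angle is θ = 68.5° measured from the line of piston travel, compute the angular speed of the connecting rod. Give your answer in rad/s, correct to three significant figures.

ω = 136.9 rad/s (converted from 1307 rpm).
The rod makes angle φ with the slider axis where L sinφ = r sinθ; differentiating, L cosφ·φ̇ = r ω cosθ.
L cosφ = √(L² − r² sin²θ) = 0.27745 m.
|ω_rod| = r ω |cosθ| / √(L² − r² sin²θ) = 0.0626·136.9·0.36650/0.27745 = 11.318 rad/s.

11.3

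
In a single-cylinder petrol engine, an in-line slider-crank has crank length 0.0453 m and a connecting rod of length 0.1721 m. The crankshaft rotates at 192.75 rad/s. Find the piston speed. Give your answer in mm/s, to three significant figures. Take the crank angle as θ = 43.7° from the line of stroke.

ω = 192.8 rad/s
For an in-line slider-crank, x = r cosθ + √(L² − r² sin²θ), so v = −rω sinθ·[1 + r cosθ/√(L² − r² sin²θ)].
With r = 0.0453 m, L = 0.1721 m, θ = 43.7°: √(L² − r² sin²θ) = 0.16923 m.
v = −0.0453·192.8·0.69088·[1 + 0.0453·0.72297/0.16923] = -7.1999 m/s.
|v| = 7.1999 m/s = 7199.9 mm/s.

7200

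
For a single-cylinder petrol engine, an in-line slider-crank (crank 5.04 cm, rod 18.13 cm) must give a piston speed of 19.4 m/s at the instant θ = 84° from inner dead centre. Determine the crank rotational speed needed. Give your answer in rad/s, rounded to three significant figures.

376

For an in-line slider-crank, |v_piston| = rω|sinθ|·[1 + r cosθ/√(L² − r² sin²θ)].
With r = 0.0504 m, L = 0.1813 m, θ = 84°: the bracketed kinematic factor |dx/dθ| = 0.051639 m.
ω = v/|dx/dθ| = 19.4/0.051639 = 375.68 rad/s.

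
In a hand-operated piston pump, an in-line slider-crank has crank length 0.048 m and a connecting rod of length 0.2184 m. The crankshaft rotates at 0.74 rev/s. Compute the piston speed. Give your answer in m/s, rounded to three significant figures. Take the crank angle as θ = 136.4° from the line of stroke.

0.129

ω = 2π·0.74 = 4.65 rad/s
For an in-line slider-crank, x = r cosθ + √(L² − r² sin²θ), so v = −rω sinθ·[1 + r cosθ/√(L² − r² sin²θ)].
With r = 0.048 m, L = 0.2184 m, θ = 136.4°: √(L² − r² sin²θ) = 0.21588 m.
v = −0.048·4.65·0.68962·[1 + 0.048·-0.72417/0.21588] = -0.12913 m/s.
|v| = 0.12913 m/s.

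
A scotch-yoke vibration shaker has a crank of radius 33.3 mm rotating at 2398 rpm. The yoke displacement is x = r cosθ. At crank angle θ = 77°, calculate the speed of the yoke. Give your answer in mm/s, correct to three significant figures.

8150

ω = 251.1 rad/s (from 2398 rpm).
x = r cosθ ⇒ ẋ = −rω sinθ.
|v| = rω|sinθ| = 0.0333·251.1·|sin 77°| = 8.1479 m/s = 8147.9 mm/s.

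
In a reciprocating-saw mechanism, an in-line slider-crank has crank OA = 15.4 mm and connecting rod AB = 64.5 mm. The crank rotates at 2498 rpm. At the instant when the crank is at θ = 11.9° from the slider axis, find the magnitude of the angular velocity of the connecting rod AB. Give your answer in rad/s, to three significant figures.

ω = 261.6 rad/s (converted from 2498 rpm).
The rod makes angle φ with the slider axis where L sinφ = r sinθ; differentiating, L cosφ·φ̇ = r ω cosθ.
L cosφ = √(L² − r² sin²θ) = 0.064422 m.
|ω_rod| = r ω |cosθ| / √(L² − r² sin²θ) = 0.0154·261.6·0.97851/0.064422 = 61.189 rad/s.

61.2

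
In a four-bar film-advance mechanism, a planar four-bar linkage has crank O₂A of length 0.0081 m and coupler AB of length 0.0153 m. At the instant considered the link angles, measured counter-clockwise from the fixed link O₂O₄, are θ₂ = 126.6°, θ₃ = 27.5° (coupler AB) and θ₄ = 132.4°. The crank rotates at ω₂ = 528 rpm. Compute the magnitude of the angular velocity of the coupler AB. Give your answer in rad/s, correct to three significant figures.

ω₂ = 55.29 rad/s (from 528 rpm).
Differentiating the loop-closure r₂e^{iθ₂}+r₃e^{iθ₃}=r₁+r₄e^{iθ₄} gives r₂ω₂e^{iθ₂}+r₃ω₃e^{iθ₃}=r₄ω₄e^{iθ₄}.
Eliminating the other unknown: ω₃ = r₂ω₂ sin(θ₄−θ₂) / [r₃ sin(θ₃−θ₄)].
Numerator sine = +0.10106; denominator sine = -0.96638.
Result = 0.0081·55.29·(+0.10106) / (0.0153·(-0.96638)) = -3.0611 rad/s; magnitude 3.0611 rad/s.

3.06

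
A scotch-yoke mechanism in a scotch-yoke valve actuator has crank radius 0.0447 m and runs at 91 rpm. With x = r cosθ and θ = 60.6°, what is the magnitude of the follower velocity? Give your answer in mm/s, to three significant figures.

371

ω = 9.529 rad/s (from 91 rpm).
x = r cosθ ⇒ ẋ = −rω sinθ.
|v| = rω|sinθ| = 0.0447·9.529·|sin 60.6°| = 0.37111 m/s = 371.11 mm/s.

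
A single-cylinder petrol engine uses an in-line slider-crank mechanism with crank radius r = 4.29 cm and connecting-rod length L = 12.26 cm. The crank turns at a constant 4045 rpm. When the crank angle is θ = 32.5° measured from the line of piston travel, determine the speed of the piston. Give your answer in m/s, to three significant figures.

ω = 2π·4045/60 = 423.6 rad/s
For an in-line slider-crank, x = r cosθ + √(L² − r² sin²θ), so v = −rω sinθ·[1 + r cosθ/√(L² − r² sin²θ)].
With r = 0.0429 m, L = 0.1226 m, θ = 32.5°: √(L² − r² sin²θ) = 0.12041 m.
v = −0.0429·423.6·0.53730·[1 + 0.0429·0.84339/0.12041] = -12.698 m/s.
|v| = 12.698 m/s.

12.7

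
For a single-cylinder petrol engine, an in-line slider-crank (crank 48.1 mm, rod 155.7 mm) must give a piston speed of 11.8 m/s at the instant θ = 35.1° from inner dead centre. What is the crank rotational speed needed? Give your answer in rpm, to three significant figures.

For an in-line slider-crank, |v_piston| = rω|sinθ|·[1 + r cosθ/√(L² − r² sin²θ)].
With r = 0.0481 m, L = 0.1557 m, θ = 35.1°: the bracketed kinematic factor |dx/dθ| = 0.034761 m.
ω = v/|dx/dθ| = 11.8/0.034761 = 339.46 rad/s.
N = 60ω/(2π) = 3241.6 rpm.

3240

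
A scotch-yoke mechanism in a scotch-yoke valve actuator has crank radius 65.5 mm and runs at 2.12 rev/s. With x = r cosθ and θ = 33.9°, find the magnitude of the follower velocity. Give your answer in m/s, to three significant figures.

0.487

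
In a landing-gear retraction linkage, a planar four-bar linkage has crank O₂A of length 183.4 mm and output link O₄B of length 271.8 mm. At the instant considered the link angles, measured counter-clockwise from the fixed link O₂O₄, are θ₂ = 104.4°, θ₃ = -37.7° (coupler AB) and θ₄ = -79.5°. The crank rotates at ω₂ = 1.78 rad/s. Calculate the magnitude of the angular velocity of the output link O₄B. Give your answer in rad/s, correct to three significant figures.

1.11

ω₂ = 1.78 rad/s
Differentiating the loop-closure r₂e^{iθ₂}+r₃e^{iθ₃}=r₁+r₄e^{iθ₄} gives r₂ω₂e^{iθ₂}+r₃ω₃e^{iθ₃}=r₄ω₄e^{iθ₄}.
Eliminating the other unknown: ω₄ = r₂ω₂ sin(θ₂−θ₃) / [r₄ sin(θ₄−θ₃)].
Numerator sine = +0.61429; denominator sine = -0.66653.
Result = 0.1834·1.78·(+0.61429) / (0.2718·(-0.66653)) = -1.1069 rad/s; magnitude 1.1069 rad/s.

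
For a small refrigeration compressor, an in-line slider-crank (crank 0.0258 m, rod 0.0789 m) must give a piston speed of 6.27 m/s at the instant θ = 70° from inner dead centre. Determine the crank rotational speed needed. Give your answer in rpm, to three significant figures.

For an in-line slider-crank, |v_piston| = rω|sinθ|·[1 + r cosθ/√(L² − r² sin²θ)].
With r = 0.0258 m, L = 0.0789 m, θ = 70°: the bracketed kinematic factor |dx/dθ| = 0.027093 m.
ω = v/|dx/dθ| = 6.27/0.027093 = 231.42 rad/s.
N = 60ω/(2π) = 2209.9 rpm.

2210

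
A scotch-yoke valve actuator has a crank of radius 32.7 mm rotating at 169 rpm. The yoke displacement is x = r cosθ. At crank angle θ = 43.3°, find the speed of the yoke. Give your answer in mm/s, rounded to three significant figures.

397

ω = 17.7 rad/s (from 169 rpm).
x = r cosθ ⇒ ẋ = −rω sinθ.
|v| = rω|sinθ| = 0.0327·17.7·|sin 43.3°| = 0.39689 m/s = 396.89 mm/s.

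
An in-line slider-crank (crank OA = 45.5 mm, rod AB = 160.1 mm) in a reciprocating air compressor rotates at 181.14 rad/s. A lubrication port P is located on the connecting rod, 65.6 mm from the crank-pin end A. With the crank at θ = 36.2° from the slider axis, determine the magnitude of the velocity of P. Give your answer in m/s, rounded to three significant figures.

ω = 181.1 rad/s.  Crank-pin speed |V_A| = rω = 8.2419 m/s, perpendicular to OA.
Rod angle: sinφ = −(r/L) sinθ ⇒ φ = -9.663°; ω_rod = −rω cosθ/√(L²−r²sin²θ) = -42.14 rad/s.
V_P = V_A + ω_rod × AP, with AP = 0.0656 m along the rod.
Components: V_Px = −rω sinθ − a·ω_rod·sinφ = -5.3317 m/s;  V_Py = rω cosθ + a·ω_rod·cosφ = +3.9257 m/s.
|V_P| = √(V_Px² + V_Py²) = 6.621 m/s.

6.62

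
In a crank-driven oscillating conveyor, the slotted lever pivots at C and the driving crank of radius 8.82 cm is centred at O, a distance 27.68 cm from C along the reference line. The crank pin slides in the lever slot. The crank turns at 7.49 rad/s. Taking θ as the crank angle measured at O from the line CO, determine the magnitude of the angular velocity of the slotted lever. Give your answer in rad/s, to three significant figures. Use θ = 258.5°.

ω = 7.49 rad/s
Crank pin A relative to C: A = (d + r cosθ, r sinθ); lever angle φ = atan2(r sinθ, d + r cosθ).
Differentiating tanφ: φ̇ = rω(d cosθ + r)/(d² + r² + 2dr cosθ).
d² + r² + 2dr cosθ = |CA|² = 0.0746628 m²;  d cosθ + r = +0.033015 m.
|ω_lever| = |0.0882·7.49·+0.033015| / 0.0746628 = 0.29212 rad/s.

0.292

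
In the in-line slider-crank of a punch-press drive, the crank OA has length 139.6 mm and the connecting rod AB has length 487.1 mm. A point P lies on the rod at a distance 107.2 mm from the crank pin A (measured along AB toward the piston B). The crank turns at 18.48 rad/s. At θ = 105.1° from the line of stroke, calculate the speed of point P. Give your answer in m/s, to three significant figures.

ω = 18.48 rad/s.  Crank-pin speed |V_A| = rω = 2.5798 m/s, perpendicular to OA.
Rod angle: sinφ = −(r/L) sinθ ⇒ φ = -16.063°; ω_rod = −rω cosθ/√(L²−r²sin²θ) = +1.4358 rad/s.
V_P = V_A + ω_rod × AP, with AP = 0.1072 m along the rod.
Components: V_Px = −rω sinθ − a·ω_rod·sinφ = -2.4481 m/s;  V_Py = rω cosθ + a·ω_rod·cosφ = -0.52415 m/s.
|V_P| = √(V_Px² + V_Py²) = 2.5036 m/s.

2.50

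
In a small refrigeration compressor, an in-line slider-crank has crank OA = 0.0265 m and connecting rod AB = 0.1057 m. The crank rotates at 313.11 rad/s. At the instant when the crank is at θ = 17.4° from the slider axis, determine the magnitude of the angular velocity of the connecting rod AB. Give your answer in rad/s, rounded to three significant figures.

75.1

ω = 313.1 rad/s
The rod makes angle φ with the slider axis where L sinφ = r sinθ; differentiating, L cosφ·φ̇ = r ω cosθ.
L cosφ = √(L² − r² sin²θ) = 0.1054 m.
|ω_rod| = r ω |cosθ| / √(L² − r² sin²θ) = 0.0265·313.1·0.95424/0.1054 = 75.119 rad/s.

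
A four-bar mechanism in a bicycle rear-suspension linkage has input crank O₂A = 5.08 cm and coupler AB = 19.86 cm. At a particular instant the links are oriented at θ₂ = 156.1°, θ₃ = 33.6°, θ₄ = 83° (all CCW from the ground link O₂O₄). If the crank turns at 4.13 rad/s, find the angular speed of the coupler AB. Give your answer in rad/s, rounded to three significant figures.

1.33

ω₂ = 4.13 rad/s
Differentiating the loop-closure r₂e^{iθ₂}+r₃e^{iθ₃}=r₁+r₄e^{iθ₄} gives r₂ω₂e^{iθ₂}+r₃ω₃e^{iθ₃}=r₄ω₄e^{iθ₄}.
Eliminating the other unknown: ω₃ = r₂ω₂ sin(θ₄−θ₂) / [r₃ sin(θ₃−θ₄)].
Numerator sine = -0.95681; denominator sine = -0.75927.
Result = 0.0508·4.13·(-0.95681) / (0.1986·(-0.75927)) = +1.3313 rad/s; magnitude 1.3313 rad/s.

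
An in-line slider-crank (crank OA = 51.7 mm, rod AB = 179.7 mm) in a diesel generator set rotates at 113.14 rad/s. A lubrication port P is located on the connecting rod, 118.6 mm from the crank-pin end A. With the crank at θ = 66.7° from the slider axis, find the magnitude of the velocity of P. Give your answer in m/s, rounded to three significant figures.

ω = 113.1 rad/s.  Crank-pin speed |V_A| = rω = 5.8493 m/s, perpendicular to OA.
Rod angle: sinφ = −(r/L) sinθ ⇒ φ = -15.322°; ω_rod = −rω cosθ/√(L²−r²sin²θ) = -13.35 rad/s.
V_P = V_A + ω_rod × AP, with AP = 0.1186 m along the rod.
Components: V_Px = −rω sinθ − a·ω_rod·sinφ = -5.7907 m/s;  V_Py = rω cosθ + a·ω_rod·cosφ = +0.78668 m/s.
|V_P| = √(V_Px² + V_Py²) = 5.8439 m/s.

5.84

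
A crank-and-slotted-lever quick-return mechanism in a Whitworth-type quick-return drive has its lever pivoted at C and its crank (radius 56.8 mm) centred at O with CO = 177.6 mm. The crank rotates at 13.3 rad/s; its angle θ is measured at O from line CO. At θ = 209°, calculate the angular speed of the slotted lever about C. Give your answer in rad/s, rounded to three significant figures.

4.35

ω = 13.3 rad/s
Crank pin A relative to C: A = (d + r cosθ, r sinθ); lever angle φ = atan2(r sinθ, d + r cosθ).
Differentiating tanφ: φ̇ = rω(d cosθ + r)/(d² + r² + 2dr cosθ).
d² + r² + 2dr cosθ = |CA|² = 0.0171222 m²;  d cosθ + r = -0.098532 m.
|ω_lever| = |0.0568·13.3·-0.098532| / 0.0171222 = 4.3473 rad/s.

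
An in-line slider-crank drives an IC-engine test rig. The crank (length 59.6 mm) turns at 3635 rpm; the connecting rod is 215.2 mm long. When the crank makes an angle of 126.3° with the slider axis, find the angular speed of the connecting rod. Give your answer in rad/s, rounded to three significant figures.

ω = 380.7 rad/s (converted from 3635 rpm).
The rod makes angle φ with the slider axis where L sinφ = r sinθ; differentiating, L cosφ·φ̇ = r ω cosθ.
L cosφ = √(L² − r² sin²θ) = 0.20977 m.
|ω_rod| = r ω |cosθ| / √(L² − r² sin²θ) = 0.0596·380.7·0.59201/0.20977 = 64.027 rad/s.

64.0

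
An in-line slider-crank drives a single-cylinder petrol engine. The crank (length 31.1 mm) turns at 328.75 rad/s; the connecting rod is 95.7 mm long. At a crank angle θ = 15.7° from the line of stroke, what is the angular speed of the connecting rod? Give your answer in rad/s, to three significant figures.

ω = 328.8 rad/s
The rod makes angle φ with the slider axis where L sinφ = r sinθ; differentiating, L cosφ·φ̇ = r ω cosθ.
L cosφ = √(L² − r² sin²θ) = 0.095329 m.
|ω_rod| = r ω |cosθ| / √(L² − r² sin²θ) = 0.0311·328.8·0.96269/0.095329 = 103.25 rad/s.

103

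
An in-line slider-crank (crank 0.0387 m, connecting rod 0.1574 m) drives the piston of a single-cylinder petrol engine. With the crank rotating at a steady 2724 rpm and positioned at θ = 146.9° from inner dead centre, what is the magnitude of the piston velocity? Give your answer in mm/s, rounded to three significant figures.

4780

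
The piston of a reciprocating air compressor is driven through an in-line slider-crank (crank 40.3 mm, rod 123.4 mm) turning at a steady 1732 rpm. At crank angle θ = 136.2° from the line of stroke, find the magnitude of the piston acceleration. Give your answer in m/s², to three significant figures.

ω = 2π·1732/60 = 181.4 rad/s
x(θ) = r cosθ + √(L² − r² sin²θ); with ω constant, a = ω²·d²x/dθ².
d²x/dθ² = −r cosθ − r²(cos2θ)/√u − r⁴ sin²2θ/(4u^{3/2}),  u = L² − r² sin²θ = 0.0144495 m².
Substituting r = 0.0403 m, L = 0.1234 m, θ = 136.2°: d²x/dθ² = +0.028142 m.
a = ω²·d²x/dθ² = (181.4)²·(+0.028142) = +925.79 m/s²;  |a| = 925.79 m/s².

926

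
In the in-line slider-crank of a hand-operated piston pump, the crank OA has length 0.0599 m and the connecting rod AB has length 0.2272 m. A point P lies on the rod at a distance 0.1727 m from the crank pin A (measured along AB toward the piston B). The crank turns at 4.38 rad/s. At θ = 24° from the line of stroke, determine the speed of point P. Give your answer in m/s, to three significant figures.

ω = 4.38 rad/s.  Crank-pin speed |V_A| = rω = 0.26236 m/s, perpendicular to OA.
Rod angle: sinφ = −(r/L) sinθ ⇒ φ = -6.156°; ω_rod = −rω cosθ/√(L²−r²sin²θ) = -1.061 rad/s.
V_P = V_A + ω_rod × AP, with AP = 0.1727 m along the rod.
Components: V_Px = −rω sinθ − a·ω_rod·sinφ = -0.12636 m/s;  V_Py = rω cosθ + a·ω_rod·cosφ = +0.057494 m/s.
|V_P| = √(V_Px² + V_Py²) = 0.13883 m/s.

0.139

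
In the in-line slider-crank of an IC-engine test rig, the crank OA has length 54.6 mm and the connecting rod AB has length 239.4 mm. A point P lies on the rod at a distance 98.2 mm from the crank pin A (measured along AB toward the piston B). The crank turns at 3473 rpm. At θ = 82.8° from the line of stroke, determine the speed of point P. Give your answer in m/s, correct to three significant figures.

20.0

ω = 363.7 rad/s.  Crank-pin speed |V_A| = rω = 19.858 m/s, perpendicular to OA.
Rod angle: sinφ = −(r/L) sinθ ⇒ φ = -13.078°; ω_rod = −rω cosθ/√(L²−r²sin²θ) = -10.673 rad/s.
V_P = V_A + ω_rod × AP, with AP = 0.0982 m along the rod.
Components: V_Px = −rω sinθ − a·ω_rod·sinφ = -19.938 m/s;  V_Py = rω cosθ + a·ω_rod·cosφ = +1.4679 m/s.
|V_P| = √(V_Px² + V_Py²) = 19.992 m/s.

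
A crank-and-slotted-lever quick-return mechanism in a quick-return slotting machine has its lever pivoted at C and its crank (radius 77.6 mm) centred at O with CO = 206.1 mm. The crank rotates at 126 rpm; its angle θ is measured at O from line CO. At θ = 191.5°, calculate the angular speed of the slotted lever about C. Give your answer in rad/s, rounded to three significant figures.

7.42

ω = 13.19 rad/s (from 126 rpm).
Crank pin A relative to C: A = (d + r cosθ, r sinθ); lever angle φ = atan2(r sinθ, d + r cosθ).
Differentiating tanφ: φ̇ = rω(d cosθ + r)/(d² + r² + 2dr cosθ).
d² + r² + 2dr cosθ = |CA|² = 0.0171544 m²;  d cosθ + r = -0.12436 m.
|ω_lever| = |0.0776·13.19·-0.12436| / 0.0171544 = 7.4229 rad/s.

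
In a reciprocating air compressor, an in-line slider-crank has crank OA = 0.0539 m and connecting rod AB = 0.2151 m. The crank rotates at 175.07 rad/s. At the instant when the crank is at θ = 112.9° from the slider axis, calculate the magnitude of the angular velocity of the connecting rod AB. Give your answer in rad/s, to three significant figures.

ω = 175.1 rad/s
The rod makes angle φ with the slider axis where L sinφ = r sinθ; differentiating, L cosφ·φ̇ = r ω cosθ.
L cosφ = √(L² − r² sin²θ) = 0.20929 m.
|ω_rod| = r ω |cosθ| / √(L² − r² sin²θ) = 0.0539·175.1·0.38912/0.20929 = 17.544 rad/s.

17.5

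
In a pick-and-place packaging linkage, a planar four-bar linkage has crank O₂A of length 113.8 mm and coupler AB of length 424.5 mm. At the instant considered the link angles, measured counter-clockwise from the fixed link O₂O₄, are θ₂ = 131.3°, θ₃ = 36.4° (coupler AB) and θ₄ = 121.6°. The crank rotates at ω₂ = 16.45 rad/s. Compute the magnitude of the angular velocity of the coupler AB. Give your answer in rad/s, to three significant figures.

ω₂ = 16.45 rad/s
Differentiating the loop-closure r₂e^{iθ₂}+r₃e^{iθ₃}=r₁+r₄e^{iθ₄} gives r₂ω₂e^{iθ₂}+r₃ω₃e^{iθ₃}=r₄ω₄e^{iθ₄}.
Eliminating the other unknown: ω₃ = r₂ω₂ sin(θ₄−θ₂) / [r₃ sin(θ₃−θ₄)].
Numerator sine = -0.16849; denominator sine = -0.99649.
Result = 0.1138·16.45·(-0.16849) / (0.4245·(-0.99649)) = +0.74564 rad/s; magnitude 0.74564 rad/s.

0.746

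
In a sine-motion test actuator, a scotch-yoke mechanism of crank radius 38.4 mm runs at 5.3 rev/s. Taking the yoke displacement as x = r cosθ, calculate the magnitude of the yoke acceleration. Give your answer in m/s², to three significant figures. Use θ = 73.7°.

12.0

ω = 33.3 rad/s (from 5.3 rev/s).
x = r cosθ ⇒ ẍ = −rω² cosθ (ω constant).
|a| = rω²|cosθ| = 0.0384·(33.3)²·|cos 73.7°| = 11.952 m/s².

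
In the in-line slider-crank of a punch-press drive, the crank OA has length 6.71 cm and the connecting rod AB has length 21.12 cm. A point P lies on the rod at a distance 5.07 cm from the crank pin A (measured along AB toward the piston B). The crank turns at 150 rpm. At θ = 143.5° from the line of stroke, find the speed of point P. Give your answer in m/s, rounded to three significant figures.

ω = 15.71 rad/s.  Crank-pin speed |V_A| = rω = 1.054 m/s, perpendicular to OA.
Rod angle: sinφ = −(r/L) sinθ ⇒ φ = -10.893°; ω_rod = −rω cosθ/√(L²−r²sin²θ) = +4.0853 rad/s.
V_P = V_A + ω_rod × AP, with AP = 0.0507 m along the rod.
Components: V_Px = −rω sinθ − a·ω_rod·sinφ = -0.5878 m/s;  V_Py = rω cosθ + a·ω_rod·cosφ = -0.64388 m/s.
|V_P| = √(V_Px² + V_Py²) = 0.87183 m/s.

0.872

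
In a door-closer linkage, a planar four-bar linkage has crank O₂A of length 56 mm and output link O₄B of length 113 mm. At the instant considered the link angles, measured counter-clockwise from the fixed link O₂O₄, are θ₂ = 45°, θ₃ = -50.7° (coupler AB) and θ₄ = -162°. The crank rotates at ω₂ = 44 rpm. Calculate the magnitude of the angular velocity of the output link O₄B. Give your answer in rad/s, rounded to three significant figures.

ω₂ = 4.608 rad/s (from 44 rpm).
Differentiating the loop-closure r₂e^{iθ₂}+r₃e^{iθ₃}=r₁+r₄e^{iθ₄} gives r₂ω₂e^{iθ₂}+r₃ω₃e^{iθ₃}=r₄ω₄e^{iθ₄}.
Eliminating the other unknown: ω₄ = r₂ω₂ sin(θ₂−θ₃) / [r₄ sin(θ₄−θ₃)].
Numerator sine = +0.99506; denominator sine = -0.93169.
Result = 0.056·4.608·(+0.99506) / (0.113·(-0.93169)) = -2.4387 rad/s; magnitude 2.4387 rad/s.

2.44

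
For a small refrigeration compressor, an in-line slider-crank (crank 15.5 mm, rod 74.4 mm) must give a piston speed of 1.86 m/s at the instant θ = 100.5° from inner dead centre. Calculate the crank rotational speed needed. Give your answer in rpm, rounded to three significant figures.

1210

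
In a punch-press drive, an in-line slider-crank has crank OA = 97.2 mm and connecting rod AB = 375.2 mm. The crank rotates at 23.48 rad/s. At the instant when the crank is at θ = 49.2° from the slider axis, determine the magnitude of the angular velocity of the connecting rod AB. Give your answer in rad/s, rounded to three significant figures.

ω = 23.48 rad/s
The rod makes angle φ with the slider axis where L sinφ = r sinθ; differentiating, L cosφ·φ̇ = r ω cosθ.
L cosφ = √(L² − r² sin²θ) = 0.36791 m.
|ω_rod| = r ω |cosθ| / √(L² − r² sin²θ) = 0.0972·23.48·0.65342/0.36791 = 4.0533 rad/s.

4.05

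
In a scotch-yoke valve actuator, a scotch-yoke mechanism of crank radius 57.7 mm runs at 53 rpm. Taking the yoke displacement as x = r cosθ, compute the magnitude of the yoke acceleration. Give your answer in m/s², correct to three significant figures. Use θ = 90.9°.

0.0279

ω = 5.55 rad/s (from 53 rpm).
x = r cosθ ⇒ ẍ = −rω² cosθ (ω constant).
|a| = rω²|cosθ| = 0.0577·(5.55)²·|cos 90.9°| = 0.027918 m/s².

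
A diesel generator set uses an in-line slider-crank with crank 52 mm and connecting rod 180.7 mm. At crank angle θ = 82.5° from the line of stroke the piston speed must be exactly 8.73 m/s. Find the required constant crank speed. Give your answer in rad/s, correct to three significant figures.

163

For an in-line slider-crank, |v_piston| = rω|sinθ|·[1 + r cosθ/√(L² − r² sin²θ)].
With r = 0.052 m, L = 0.1807 m, θ = 82.5°: the bracketed kinematic factor |dx/dθ| = 0.053576 m.
ω = v/|dx/dθ| = 8.73/0.053576 = 162.95 rad/s.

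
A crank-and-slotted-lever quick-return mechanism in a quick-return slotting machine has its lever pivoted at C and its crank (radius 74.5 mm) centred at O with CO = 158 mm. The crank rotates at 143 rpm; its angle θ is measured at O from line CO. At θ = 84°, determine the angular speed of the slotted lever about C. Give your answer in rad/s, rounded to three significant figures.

ω = 14.97 rad/s (from 143 rpm).
Crank pin A relative to C: A = (d + r cosθ, r sinθ); lever angle φ = atan2(r sinθ, d + r cosθ).
Differentiating tanφ: φ̇ = rω(d cosθ + r)/(d² + r² + 2dr cosθ).
d² + r² + 2dr cosθ = |CA|² = 0.0329751 m²;  d cosθ + r = +0.091015 m.
|ω_lever| = |0.0745·14.97·+0.091015| / 0.0329751 = 3.0793 rad/s.

3.08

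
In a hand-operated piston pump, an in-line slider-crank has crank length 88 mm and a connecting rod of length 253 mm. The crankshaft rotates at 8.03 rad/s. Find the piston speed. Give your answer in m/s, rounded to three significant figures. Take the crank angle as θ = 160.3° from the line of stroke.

ω = 8.03 rad/s
For an in-line slider-crank, x = r cosθ + √(L² − r² sin²θ), so v = −rω sinθ·[1 + r cosθ/√(L² − r² sin²θ)].
With r = 0.088 m, L = 0.253 m, θ = 160.3°: √(L² − r² sin²θ) = 0.25125 m.
v = −0.088·8.03·0.33710·[1 + 0.088·-0.94147/0.25125] = -0.15966 m/s.
|v| = 0.15966 m/s.

0.160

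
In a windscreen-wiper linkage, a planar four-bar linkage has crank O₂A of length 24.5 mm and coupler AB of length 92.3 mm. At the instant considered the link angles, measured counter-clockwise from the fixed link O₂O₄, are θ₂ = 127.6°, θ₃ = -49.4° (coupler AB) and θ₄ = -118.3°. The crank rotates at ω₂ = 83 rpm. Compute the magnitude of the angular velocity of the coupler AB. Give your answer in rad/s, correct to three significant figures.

2.26

ω₂ = 8.692 rad/s (from 83 rpm).
Differentiating the loop-closure r₂e^{iθ₂}+r₃e^{iθ₃}=r₁+r₄e^{iθ₄} gives r₂ω₂e^{iθ₂}+r₃ω₃e^{iθ₃}=r₄ω₄e^{iθ₄}.
Eliminating the other unknown: ω₃ = r₂ω₂ sin(θ₄−θ₂) / [r₃ sin(θ₃−θ₄)].
Numerator sine = +0.91283; denominator sine = +0.93295.
Result = 0.0245·8.692·(+0.91283) / (0.0923·(+0.93295)) = +2.2574 rad/s; magnitude 2.2574 rad/s.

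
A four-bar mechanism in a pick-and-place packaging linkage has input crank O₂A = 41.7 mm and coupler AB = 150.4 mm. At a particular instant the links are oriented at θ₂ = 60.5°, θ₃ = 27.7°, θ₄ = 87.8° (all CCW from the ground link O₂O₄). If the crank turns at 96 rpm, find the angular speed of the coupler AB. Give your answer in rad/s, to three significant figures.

ω₂ = 10.05 rad/s (from 96 rpm).
Differentiating the loop-closure r₂e^{iθ₂}+r₃e^{iθ₃}=r₁+r₄e^{iθ₄} gives r₂ω₂e^{iθ₂}+r₃ω₃e^{iθ₃}=r₄ω₄e^{iθ₄}.
Eliminating the other unknown: ω₃ = r₂ω₂ sin(θ₄−θ₂) / [r₃ sin(θ₃−θ₄)].
Numerator sine = +0.45865; denominator sine = -0.86690.
Result = 0.0417·10.05·(+0.45865) / (0.1504·(-0.86690)) = -1.4747 rad/s; magnitude 1.4747 rad/s.

1.47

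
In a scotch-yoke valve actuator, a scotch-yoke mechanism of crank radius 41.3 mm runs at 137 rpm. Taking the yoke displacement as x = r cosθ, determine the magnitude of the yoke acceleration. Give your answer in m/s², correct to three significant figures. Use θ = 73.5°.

ω = 14.35 rad/s (from 137 rpm).
x = r cosθ ⇒ ẍ = −rω² cosθ (ω constant).
|a| = rω²|cosθ| = 0.0413·(14.35)²·|cos 73.5°| = 2.4143 m/s².

2.41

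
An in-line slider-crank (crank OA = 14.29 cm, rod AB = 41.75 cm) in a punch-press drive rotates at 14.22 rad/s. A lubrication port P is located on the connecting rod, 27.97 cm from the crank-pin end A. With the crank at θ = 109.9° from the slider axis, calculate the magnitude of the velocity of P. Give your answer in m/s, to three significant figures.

1.77

ω = 14.22 rad/s.  Crank-pin speed |V_A| = rω = 2.032 m/s, perpendicular to OA.
Rod angle: sinφ = −(r/L) sinθ ⇒ φ = -18.774°; ω_rod = −rω cosθ/√(L²−r²sin²θ) = +1.7498 rad/s.
V_P = V_A + ω_rod × AP, with AP = 0.2797 m along the rod.
Components: V_Px = −rω sinθ − a·ω_rod·sinφ = -1.7532 m/s;  V_Py = rω cosθ + a·ω_rod·cosφ = -0.22829 m/s.
|V_P| = √(V_Px² + V_Py²) = 1.768 m/s.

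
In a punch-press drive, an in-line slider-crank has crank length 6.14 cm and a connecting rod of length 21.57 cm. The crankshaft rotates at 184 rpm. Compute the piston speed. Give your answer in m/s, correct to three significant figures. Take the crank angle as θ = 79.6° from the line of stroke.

ω = 2π·184/60 = 19.27 rad/s
For an in-line slider-crank, x = r cosθ + √(L² − r² sin²θ), so v = −rω sinθ·[1 + r cosθ/√(L² − r² sin²θ)].
With r = 0.0614 m, L = 0.2157 m, θ = 79.6°: √(L² − r² sin²θ) = 0.20707 m.
v = −0.0614·19.27·0.98357·[1 + 0.0614·0.18052/0.20707] = -1.2259 m/s.
|v| = 1.2259 m/s.

1.23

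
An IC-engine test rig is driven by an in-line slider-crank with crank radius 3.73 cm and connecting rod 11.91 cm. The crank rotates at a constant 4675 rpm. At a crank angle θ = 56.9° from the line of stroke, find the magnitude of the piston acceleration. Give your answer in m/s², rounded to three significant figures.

ω = 2π·4675/60 = 489.6 rad/s
x(θ) = r cosθ + √(L² − r² sin²θ); with ω constant, a = ω²·d²x/dθ².
d²x/dθ² = −r cosθ − r²(cos2θ)/√u − r⁴ sin²2θ/(4u^{3/2}),  u = L² − r² sin²θ = 0.0132084 m².
Substituting r = 0.0373 m, L = 0.1191 m, θ = 56.9°: d²x/dθ² = -0.015751 m.
a = ω²·d²x/dθ² = (489.6)²·(-0.015751) = -3775.2 m/s²;  |a| = 3775.2 m/s².

3780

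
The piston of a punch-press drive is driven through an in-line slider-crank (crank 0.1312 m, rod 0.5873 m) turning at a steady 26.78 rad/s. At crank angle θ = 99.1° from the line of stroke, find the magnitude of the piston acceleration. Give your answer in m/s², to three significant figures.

35.3

ω = 26.78 rad/s
x(θ) = r cosθ + √(L² − r² sin²θ); with ω constant, a = ω²·d²x/dθ².
d²x/dθ² = −r cosθ − r²(cos2θ)/√u − r⁴ sin²2θ/(4u^{3/2}),  u = L² − r² sin²θ = 0.328138 m².
Substituting r = 0.1312 m, L = 0.5873 m, θ = 99.1°: d²x/dθ² = +0.049258 m.
a = ω²·d²x/dθ² = (26.78)²·(+0.049258) = +35.326 m/s²;  |a| = 35.326 m/s².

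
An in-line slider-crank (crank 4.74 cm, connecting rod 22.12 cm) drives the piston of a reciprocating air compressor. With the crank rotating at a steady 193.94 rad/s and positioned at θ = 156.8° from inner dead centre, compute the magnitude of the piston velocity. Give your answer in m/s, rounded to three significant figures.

2.91

ω = 193.9 rad/s
For an in-line slider-crank, x = r cosθ + √(L² − r² sin²θ), so v = −rω sinθ·[1 + r cosθ/√(L² − r² sin²θ)].
With r = 0.0474 m, L = 0.2212 m, θ = 156.8°: √(L² − r² sin²θ) = 0.22041 m.
v = −0.0474·193.9·0.39394·[1 + 0.0474·-0.91914/0.22041] = -2.9056 m/s.
|v| = 2.9056 m/s.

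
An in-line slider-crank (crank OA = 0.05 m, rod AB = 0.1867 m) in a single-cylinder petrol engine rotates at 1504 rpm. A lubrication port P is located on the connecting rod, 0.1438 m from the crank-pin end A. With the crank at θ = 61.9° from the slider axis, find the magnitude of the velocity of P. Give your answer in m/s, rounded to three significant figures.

7.69

ω = 157.5 rad/s.  Crank-pin speed |V_A| = rω = 7.8749 m/s, perpendicular to OA.
Rod angle: sinφ = −(r/L) sinθ ⇒ φ = -13.665°; ω_rod = −rω cosθ/√(L²−r²sin²θ) = -20.446 rad/s.
V_P = V_A + ω_rod × AP, with AP = 0.1438 m along the rod.
Components: V_Px = −rω sinθ − a·ω_rod·sinφ = -7.6413 m/s;  V_Py = rω cosθ + a·ω_rod·cosφ = +0.8523 m/s.
|V_P| = √(V_Px² + V_Py²) = 7.6886 m/s.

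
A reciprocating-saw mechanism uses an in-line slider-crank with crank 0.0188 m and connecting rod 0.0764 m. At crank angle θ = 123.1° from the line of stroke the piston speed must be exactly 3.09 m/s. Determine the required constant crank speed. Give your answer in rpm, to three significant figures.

For an in-line slider-crank, |v_piston| = rω|sinθ|·[1 + r cosθ/√(L² − r² sin²θ)].
With r = 0.0188 m, L = 0.0764 m, θ = 123.1°: the bracketed kinematic factor |dx/dθ| = 0.013586 m.
ω = v/|dx/dθ| = 3.09/0.013586 = 227.44 rad/s.
N = 60ω/(2π) = 2171.8 rpm.

2170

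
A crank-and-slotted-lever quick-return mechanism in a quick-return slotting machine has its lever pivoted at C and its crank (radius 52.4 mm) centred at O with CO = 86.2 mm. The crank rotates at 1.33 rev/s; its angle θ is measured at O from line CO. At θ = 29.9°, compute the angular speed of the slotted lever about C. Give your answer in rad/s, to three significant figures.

ω = 8.357 rad/s (from 1.33 rev/s).
Crank pin A relative to C: A = (d + r cosθ, r sinθ); lever angle φ = atan2(r sinθ, d + r cosθ).
Differentiating tanφ: φ̇ = rω(d cosθ + r)/(d² + r² + 2dr cosθ).
d² + r² + 2dr cosθ = |CA|² = 0.0180075 m²;  d cosθ + r = +0.12713 m.
|ω_lever| = |0.0524·8.357·+0.12713| / 0.0180075 = 3.0913 rad/s.

3.09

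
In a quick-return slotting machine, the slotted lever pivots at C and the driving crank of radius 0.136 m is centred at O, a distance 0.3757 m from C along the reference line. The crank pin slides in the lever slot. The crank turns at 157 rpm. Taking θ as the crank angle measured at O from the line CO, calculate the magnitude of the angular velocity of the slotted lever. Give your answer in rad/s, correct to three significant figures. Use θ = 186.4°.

9.14

ω = 16.44 rad/s (from 157 rpm).
Crank pin A relative to C: A = (d + r cosθ, r sinθ); lever angle φ = atan2(r sinθ, d + r cosθ).
Differentiating tanφ: φ̇ = rω(d cosθ + r)/(d² + r² + 2dr cosθ).
d² + r² + 2dr cosθ = |CA|² = 0.0580929 m²;  d cosθ + r = -0.23736 m.
|ω_lever| = |0.136·16.44·-0.23736| / 0.0580929 = 9.1358 rad/s.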